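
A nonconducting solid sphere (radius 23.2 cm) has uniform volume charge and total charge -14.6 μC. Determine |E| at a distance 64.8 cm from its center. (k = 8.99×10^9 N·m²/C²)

Take a concentric spherical Gaussian surface of radius r = 64.8 cm (r > R, so the entire charge is enclosed).
Q_enc = -14.6 μC = -1.46×10^-5 C.
Applying ∮E·dA = Q_enc/ε₀ with Φ = E(4πr²):
E = k|Q_enc|/r² = (8.99×10^9)(1.46×10^-5)/(0.648)² = 3.13×10^5 N/C.

|E| ≈ 3.13×10^5 N/C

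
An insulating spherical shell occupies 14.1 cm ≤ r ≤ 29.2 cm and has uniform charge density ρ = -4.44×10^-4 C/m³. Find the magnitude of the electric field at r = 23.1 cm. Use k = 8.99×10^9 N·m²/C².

|E| = 2.98×10^6 N/C

Take a concentric spherical Gaussian surface of radius r = 23.1 cm (within the shell material, 14.1 cm < r < 29.2 cm).
Enclosed charge is the volume from a to r: Q_enc = (4π/3)ρ(r³ − a³) = -1.771×10^-5 C.
By Gauss's law, ∮E·dA = E·4πr² = Q_enc/ε₀.
E = k|Q_enc|/r² = (8.99×10^9)(1.771×10^-5)/(0.231)² = 2.98×10^6 N/C.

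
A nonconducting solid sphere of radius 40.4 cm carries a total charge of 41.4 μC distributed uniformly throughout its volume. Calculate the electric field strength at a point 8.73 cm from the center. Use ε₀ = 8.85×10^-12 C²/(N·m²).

Take a concentric spherical Gaussian surface of radius r = 8.73 cm (r < R).
Only the charge within r is enclosed: Q_enc = Q·(r/R)³ = (41.4 μC)·(8.73 cm/40.4 cm)³ = 4.177×10^-7 C.
By Gauss's law, ∮E·dA = E·4πr² = Q_enc/ε₀.
E = |Q_enc|/(4πε₀r²) = (4.177×10^-7)/(4π·8.85×10^-12·(0.0873)²) = 4.93×10^5 N/C.

E ≈ 4.93×10^5 N/C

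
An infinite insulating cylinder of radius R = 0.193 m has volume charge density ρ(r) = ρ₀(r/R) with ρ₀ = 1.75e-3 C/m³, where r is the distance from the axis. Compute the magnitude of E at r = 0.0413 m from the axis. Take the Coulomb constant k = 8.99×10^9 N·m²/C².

By cylindrical symmetry E is radial; use a coaxial Gaussian cylinder of radius 0.0413 m and length L (r < R).
λ_enc = ∫₀^r ρ(r')·2πr' dr' = (2πρ₀/R)·r^3/3 = 1.338×10^-6 C/m.
Applying ∮E·dA = Q_enc/ε₀ with the end caps contributing no flux:
E = 2k|λ_enc|/r = 2(8.99×10^9)(1.338×10^-6)/(0.0413) = 5.82×10^5 N/C.

5.82×10^5 N/C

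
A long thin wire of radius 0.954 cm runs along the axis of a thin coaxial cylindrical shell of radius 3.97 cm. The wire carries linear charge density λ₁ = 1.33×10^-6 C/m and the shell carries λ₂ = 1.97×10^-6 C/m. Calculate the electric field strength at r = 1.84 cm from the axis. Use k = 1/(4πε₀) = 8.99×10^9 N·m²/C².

1.30×10^6 N/C

Coaxial Gaussian cylinder, radius r = 1.84 cm, length L (between the conductors, 0.954 cm < r < 3.97 cm).
Only the inner wire is enclosed; the outer shell contributes nothing inside itself. λ_enc = λ₁ = 1.33×10^-6 C/m.
Applying ∮E·dA = Q_enc/ε₀ with the end caps contributing no flux:
E = 2k|λ_enc|/r = 2(8.99×10^9)(1.33e-6)/(0.0184) = 1.30e6 N/C.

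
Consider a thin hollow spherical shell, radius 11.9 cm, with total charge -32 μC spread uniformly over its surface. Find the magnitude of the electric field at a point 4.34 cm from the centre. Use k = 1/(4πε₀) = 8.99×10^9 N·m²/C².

|E| = 0 N/C

By spherical symmetry E is radial; choose a Gaussian sphere of radius r = 4.34 cm (inside the shell, r < 11.9 cm).
All the charge is outside the Gaussian surface: Q_enc = 0, hence E = 0 everywhere inside the shell.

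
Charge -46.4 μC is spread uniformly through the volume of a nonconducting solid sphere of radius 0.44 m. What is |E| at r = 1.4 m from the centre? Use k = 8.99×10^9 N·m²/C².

Take a concentric spherical Gaussian surface of radius r = 1.4 m (r > R, so the entire charge is enclosed).
Q_enc = -46.4 μC = -4.64×10^-5 C.
Applying ∮E·dA = Q_enc/ε₀ with Φ = E(4πr²):
E = k|Q_enc|/r² = (8.99×10^9)(4.64×10^-5)/(1.4)² = 2.13×10^5 N/C.

E ≈ 2.13e5 N/C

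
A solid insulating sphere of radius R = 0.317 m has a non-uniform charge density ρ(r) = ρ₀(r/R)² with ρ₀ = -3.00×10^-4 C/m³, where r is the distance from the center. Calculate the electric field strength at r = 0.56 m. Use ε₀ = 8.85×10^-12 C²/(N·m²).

|E| = 6.89e5 V/m

Take a concentric spherical Gaussian surface of radius r = 0.56 m (r > R, all charge enclosed).
Q_enc = 4π ∫₀^R ρ₀(r'/R)^2 r'² dr' = 4πρ₀R³/5 = -2.402×10^-5 C.
Since E is radial and uniform over the Gaussian sphere, Φ = E·4πr² = Q_enc/ε₀.
E = |Q_enc|/(4πε₀r²) = (2.402e-5)/(4π·8.85×10^-12·(0.56)²) = 6.89×10^5 N/C.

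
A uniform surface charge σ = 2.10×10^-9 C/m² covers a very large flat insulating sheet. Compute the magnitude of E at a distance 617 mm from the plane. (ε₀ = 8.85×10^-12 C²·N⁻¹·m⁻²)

|E| = 119 N/C

The symmetry is planar: E is normal to the sheet and the same magnitude on both sides. Take a pillbox straddling the sheet with end-cap area A.
Flux Φ = 2EA and Q_enc = σA, so 2EA = σA/ε₀ ⇒ E = |σ|/(2ε₀), independent of distance.
E = |σ|/(2ε₀) = (2.10×10^-9)/(2·8.85×10^-12) = 119 N/C.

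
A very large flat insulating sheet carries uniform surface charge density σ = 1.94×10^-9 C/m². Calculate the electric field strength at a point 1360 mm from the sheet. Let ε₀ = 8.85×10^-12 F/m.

By planar symmetry E is perpendicular to the sheet and uniform; use a Gaussian pillbox with flat faces of area A on each side of the sheet.
Flux Φ = 2EA and Q_enc = σA, so 2EA = σA/ε₀ ⇒ E = |σ|/(2ε₀), independent of distance.
E = |σ|/(2ε₀) = (1.94×10^-9)/(2·8.85×10^-12) = 110 N/C.

110 V/m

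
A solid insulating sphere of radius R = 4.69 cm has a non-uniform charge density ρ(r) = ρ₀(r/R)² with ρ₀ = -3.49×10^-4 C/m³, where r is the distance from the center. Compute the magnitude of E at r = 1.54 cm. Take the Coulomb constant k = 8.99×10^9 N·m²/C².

Symmetry ⇒ E = E(r) r̂. Gaussian sphere of radius r = 1.54 cm (r < R).
Integrate the density: Q_enc = 4π ∫₀^r ρ₀(r'/R)^2 r'² dr' = 4πρ₀ r^5/(5·R²) = -3.454e-10 C.
Since E is radial and uniform over the Gaussian sphere, Φ = E·4πr² = Q_enc/ε₀.
E = k|Q_enc|/r² = (8.99×10^9)(3.454×10^-10)/(0.0154)² = 1.31×10^4 N/C.

|E| = 1.31e4 V/m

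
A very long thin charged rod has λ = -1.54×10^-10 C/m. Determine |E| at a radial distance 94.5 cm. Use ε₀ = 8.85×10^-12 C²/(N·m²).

|E| ≈ 2.93 V/m

Choose a coaxial cylinder of radius r = 94.5 cm (arbitrary length L) as the Gaussian surface.
Q_enc = λL, so λ_enc = -1.54e-10 C/m.
Gauss's law: E·2πrL = λ_enc L/ε₀.
E = |λ_enc|/(2πε₀r) = (1.54×10^-10)/(2π·8.85×10^-12·0.945) = 2.93 N/C.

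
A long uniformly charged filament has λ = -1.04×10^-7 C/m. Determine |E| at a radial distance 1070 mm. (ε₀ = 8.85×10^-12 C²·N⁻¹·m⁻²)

By cylindrical symmetry E is radial; use a coaxial Gaussian cylinder of radius 1070 mm and length L.
Q_enc = λL, so λ_enc = -1.04×10^-7 C/m.
Applying ∮E·dA = Q_enc/ε₀ with the end caps contributing no flux:
E = |λ_enc|/(2πε₀r) = (1.04e-7)/(2π·8.85×10^-12·1.07) = 1.75e3 N/C.

|E| ≈ 1.75e3 N/C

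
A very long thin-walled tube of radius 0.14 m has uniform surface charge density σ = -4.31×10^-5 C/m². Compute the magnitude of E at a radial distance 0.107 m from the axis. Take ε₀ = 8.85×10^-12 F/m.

Take a coaxial cylindrical Gaussian surface of radius r = 0.107 m and length L (r < 0.14 m, inside the shell).
All the surface charge lies outside this cylinder: Q_enc = 0, hence E = 0.

E = 0 (no enclosed charge)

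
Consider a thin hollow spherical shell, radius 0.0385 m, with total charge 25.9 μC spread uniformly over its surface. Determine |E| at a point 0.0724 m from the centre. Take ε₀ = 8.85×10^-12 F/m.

|E| ≈ 4.44×10^7 V/m

Symmetry ⇒ E = E(r) r̂. Gaussian sphere of radius r = 0.0724 m (r > 0.0385 m).
The entire shell is enclosed: Q_enc = 2.59×10^-5 C.
Since E is radial and uniform over the Gaussian sphere, Φ = E·4πr² = Q_enc/ε₀.
E = |Q_enc|/(4πε₀r²) = (2.59×10^-5)/(4π·8.85×10^-12·(0.0724)²) = 4.44e7 N/C.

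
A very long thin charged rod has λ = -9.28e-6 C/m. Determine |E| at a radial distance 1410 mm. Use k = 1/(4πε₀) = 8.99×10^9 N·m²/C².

|E| = 1.18×10^5 N/C

Coaxial Gaussian cylinder, radius r = 1410 mm, length L.
Q_enc = λL, so λ_enc = -9.28×10^-6 C/m.
By Gauss's law (flux through the curved wall only), E·2πrL = λ_enc L/ε₀.
E = 2k|λ_enc|/r = 2(8.99×10^9)(9.28×10^-6)/(1.41) = 1.18×10^5 N/C.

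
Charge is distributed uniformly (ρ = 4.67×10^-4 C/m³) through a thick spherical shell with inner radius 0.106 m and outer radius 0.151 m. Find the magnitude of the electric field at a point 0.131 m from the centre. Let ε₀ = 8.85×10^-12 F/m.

|E| = 1.08×10^6 N/C

Symmetry ⇒ E = E(r) r̂. Gaussian sphere of radius r = 0.131 m (within the shell material, 0.106 m < r < 0.151 m).
Only the shell between 0.106 m and r is enclosed: Q_enc = ρ·(4π/3)(r³ − a³) = (4.67e-4)·(4π/3)·((0.131)³ − (0.106)³) = 2.068×10^-6 C.
Gauss's law: E·4πr² = Q_enc/ε₀.
E = |Q_enc|/(4πε₀r²) = (2.068e-6)/(4π·8.85×10^-12·(0.131)²) = 1.08×10^6 N/C.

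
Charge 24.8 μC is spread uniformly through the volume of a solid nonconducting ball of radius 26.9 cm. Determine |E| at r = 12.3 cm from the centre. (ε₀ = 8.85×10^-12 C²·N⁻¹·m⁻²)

1.41×10^6 V/m

By spherical symmetry E is radial; choose a Gaussian sphere of radius r = 12.3 cm (r < R).
For a uniform sphere the enclosed fraction is (r/R)³, so Q_enc = (24.8 μC)(0.123/0.269)³ = 2.371×10^-6 C.
By Gauss's law, ∮E·dA = E·4πr² = Q_enc/ε₀.
E = |Q_enc|/(4πε₀r²) = (2.371×10^-6)/(4π·8.85×10^-12·(0.123)²) = 1.41×10^6 N/C.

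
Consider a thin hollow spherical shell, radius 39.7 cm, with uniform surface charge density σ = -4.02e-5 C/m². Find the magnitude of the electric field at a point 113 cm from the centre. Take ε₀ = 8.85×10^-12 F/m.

Take a concentric spherical Gaussian surface of radius r = 113 cm (r > 39.7 cm).
The entire shell is enclosed: Q_enc = σ·4πR² = (-4.02×10^-5)·4π·(0.397)² = -7.962×10^-5 C.
Applying ∮E·dA = Q_enc/ε₀ with Φ = E(4πr²):
E = |Q_enc|/(4πε₀r²) = (7.962×10^-5)/(4π·8.85×10^-12·(1.13)²) = 5.61×10^5 N/C.

E = 5.61×10^5 V/m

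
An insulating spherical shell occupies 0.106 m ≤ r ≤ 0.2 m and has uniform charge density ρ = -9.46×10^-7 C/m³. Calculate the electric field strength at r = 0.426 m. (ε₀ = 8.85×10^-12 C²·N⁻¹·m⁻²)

Take a concentric spherical Gaussian surface of radius r = 0.426 m (r > 0.2 m, enclosing the whole shell).
Q_enc = ρ·(4π/3)(b³ − a³) = (-9.46e-7)·(4π/3)·((0.2)³ − (0.106)³) = -2.698×10^-8 C.
Gauss's law: E·4πr² = Q_enc/ε₀.
E = |Q_enc|/(4πε₀r²) = (2.698×10^-8)/(4π·8.85×10^-12·(0.426)²) = 1.34×10^3 N/C.

|E| ≈ 1.34×10^3 N/C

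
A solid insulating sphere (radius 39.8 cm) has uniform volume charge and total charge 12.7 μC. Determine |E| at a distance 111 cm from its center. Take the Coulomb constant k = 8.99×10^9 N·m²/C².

Take a concentric spherical Gaussian surface of radius r = 111 cm (r > R, so the entire charge is enclosed).
Q_enc = 12.7 μC = 1.27e-5 C.
Applying ∮E·dA = Q_enc/ε₀ with Φ = E(4πr²):
E = k|Q_enc|/r² = (8.99×10^9)(1.27e-5)/(1.11)² = 9.27×10^4 N/C.

E = 9.27×10^4 N/C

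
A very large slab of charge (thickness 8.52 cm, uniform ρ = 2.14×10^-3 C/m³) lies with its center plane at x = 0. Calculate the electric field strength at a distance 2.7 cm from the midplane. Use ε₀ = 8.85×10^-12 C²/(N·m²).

By symmetry E is perpendicular to the slab. A Gaussian pillbox from −2.7 cm to +2.7 cm (face area A) lies entirely within the slab.
Q_enc = ρ·(2x)·A and flux = 2EA, so 2EA = 2ρxA/ε₀ ⇒ E = |ρ|x/ε₀.
E = (2.14e-3)(0.027)/(8.85×10^-12) = 6.53×10^6 N/C.

|E| = 6.53×10^6 V/m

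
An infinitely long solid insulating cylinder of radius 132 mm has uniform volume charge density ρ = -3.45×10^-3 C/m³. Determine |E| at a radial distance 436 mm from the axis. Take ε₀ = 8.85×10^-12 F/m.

|E| = 7.79×10^6 N/C

Coaxial Gaussian cylinder, radius r = 436 mm, length L (r > 132 mm, full cross-section enclosed).
λ_enc = ρ·πR² = (-3.45×10^-3)π(0.132)² = -1.888×10^-4 C/m.
Since E is radial and uniform over the curved surface, Φ = E·2πrL = Q_enc/ε₀ = λ_enc L/ε₀.
E = |λ_enc|/(2πε₀r) = (1.888e-4)/(2π·8.85×10^-12·0.436) = 7.79e6 N/C.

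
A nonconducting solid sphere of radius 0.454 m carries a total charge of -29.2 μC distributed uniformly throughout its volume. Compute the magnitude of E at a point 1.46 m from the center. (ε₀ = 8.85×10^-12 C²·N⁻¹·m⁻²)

Symmetry ⇒ E = E(r) r̂. Gaussian sphere of radius r = 1.46 m (r > R, so the entire charge is enclosed).
Q_enc = -29.2 μC = -2.92×10^-5 C.
By Gauss's law, ∮E·dA = E·4πr² = Q_enc/ε₀.
E = |Q_enc|/(4πε₀r²) = (2.92×10^-5)/(4π·8.85×10^-12·(1.46)²) = 1.23×10^5 N/C.

E = 1.23e5 V/m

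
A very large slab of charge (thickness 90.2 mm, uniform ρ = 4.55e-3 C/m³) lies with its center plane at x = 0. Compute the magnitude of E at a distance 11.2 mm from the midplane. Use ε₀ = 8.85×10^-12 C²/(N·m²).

By symmetry E is perpendicular to the slab. A Gaussian pillbox from −11.2 mm to +11.2 mm (face area A) lies entirely within the slab.
Q_enc = ρ·(2x)·A and flux = 2EA, so 2EA = 2ρxA/ε₀ ⇒ E = |ρ|x/ε₀.
E = (4.55e-3)(0.0112)/(8.85×10^-12) = 5.76×10^6 N/C.

|E| ≈ 5.76×10^6 N/C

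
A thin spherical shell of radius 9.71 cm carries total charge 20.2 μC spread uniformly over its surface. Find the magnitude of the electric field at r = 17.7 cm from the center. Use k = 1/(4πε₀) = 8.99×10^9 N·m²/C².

By spherical symmetry E is radial; choose a Gaussian sphere of radius r = 17.7 cm (r > 9.71 cm).
The entire shell is enclosed: Q_enc = 2.02×10^-5 C.
By Gauss's law, ∮E·dA = E·4πr² = Q_enc/ε₀.
E = k|Q_enc|/r² = (8.99×10^9)(2.02e-5)/(0.177)² = 5.80×10^6 N/C.

E = 5.80×10^6 N/C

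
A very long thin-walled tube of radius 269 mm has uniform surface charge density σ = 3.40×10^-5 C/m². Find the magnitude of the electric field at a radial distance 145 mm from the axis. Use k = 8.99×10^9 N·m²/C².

Coaxial Gaussian cylinder, radius r = 145 mm, length L (r < 269 mm, inside the shell).
All the surface charge lies outside this cylinder: Q_enc = 0, hence E = 0.

E = 0 (no enclosed charge)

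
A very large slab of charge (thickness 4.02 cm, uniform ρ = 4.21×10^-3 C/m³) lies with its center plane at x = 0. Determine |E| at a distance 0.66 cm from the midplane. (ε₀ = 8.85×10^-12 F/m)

E ≈ 3.14×10^6 N/C

By symmetry E is perpendicular to the slab. A Gaussian pillbox from −0.66 cm to +0.66 cm (face area A) lies entirely within the slab.
Q_enc = ρ·(2x)·A and flux = 2EA, so 2EA = 2ρxA/ε₀ ⇒ E = |ρ|x/ε₀.
E = (4.21e-3)(0.0066)/(8.85×10^-12) = 3.14e6 N/C.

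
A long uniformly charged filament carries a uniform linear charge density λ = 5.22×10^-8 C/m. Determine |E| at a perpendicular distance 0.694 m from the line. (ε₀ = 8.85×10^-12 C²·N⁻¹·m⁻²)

Choose a coaxial cylinder of radius r = 0.694 m (arbitrary length L) as the Gaussian surface.
Q_enc = λL, so λ_enc = 5.22×10^-8 C/m.
Gauss's law: E·2πrL = λ_enc L/ε₀.
E = |λ_enc|/(2πε₀r) = (5.22e-8)/(2π·8.85×10^-12·0.694) = 1.35×10^3 N/C.

|E| ≈ 1.35×10^3 N/C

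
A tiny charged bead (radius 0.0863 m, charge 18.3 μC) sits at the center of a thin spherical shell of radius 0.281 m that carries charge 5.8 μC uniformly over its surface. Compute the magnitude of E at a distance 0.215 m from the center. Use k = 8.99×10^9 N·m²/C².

E ≈ 3.56e6 V/m

Use a concentric Gaussian sphere at r = 0.215 m (between the bodies, 0.0863 m < r < 0.281 m).
Only the inner charge is enclosed; the outer shell contributes nothing inside itself. Q_enc = 18.3 μC = 1.83×10^-5 C.
By Gauss's law, ∮E·dA = E·4πr² = Q_enc/ε₀.
E = k|Q_enc|/r² = (8.99×10^9)(1.83×10^-5)/(0.215)² = 3.56×10^6 N/C.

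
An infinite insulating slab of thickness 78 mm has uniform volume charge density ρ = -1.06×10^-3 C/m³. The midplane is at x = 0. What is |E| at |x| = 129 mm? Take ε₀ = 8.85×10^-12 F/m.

E ≈ 4.67×10^6 V/m

The point |x| = 129 mm lies outside the slab (half-thickness 0.039 m). A symmetric pillbox spanning the full slab encloses Q_enc = ρ·d·A.
Flux = 2EA ⇒ E = |ρ|d/(2ε₀), independent of distance outside.
E = (1.06×10^-3)(0.078)/(2·8.85×10^-12) = 4.67×10^6 N/C.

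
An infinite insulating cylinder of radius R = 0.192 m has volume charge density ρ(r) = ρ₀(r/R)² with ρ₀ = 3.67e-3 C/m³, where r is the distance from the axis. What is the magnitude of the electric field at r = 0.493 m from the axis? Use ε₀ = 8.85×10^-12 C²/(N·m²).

7.75e6 N/C

Coaxial Gaussian cylinder, radius r = 0.493 m, length L (r > R, full charge per length enclosed).
λ_enc = 2π ∫₀^R ρ₀(r'/R)^2 r' dr' = 2πρ₀R²/4 = 2.125×10^-4 C/m.
Gauss's law: E·2πrL = λ_enc L/ε₀.
E = |λ_enc|/(2πε₀r) = (2.125e-4)/(2π·8.85×10^-12·0.493) = 7.75×10^6 N/C.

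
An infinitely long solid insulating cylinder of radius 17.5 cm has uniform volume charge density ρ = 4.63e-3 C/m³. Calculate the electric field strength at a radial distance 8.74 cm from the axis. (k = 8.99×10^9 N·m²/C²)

Coaxial Gaussian cylinder, radius r = 8.74 cm, length L (r < R).
Enclosed charge per unit length: λ_enc = ρ·πr² = (4.63×10^-3)π(0.0874)² = 1.111e-4 C/m.
Applying ∮E·dA = Q_enc/ε₀ with the end caps contributing no flux:
E = 2k|λ_enc|/r = 2(8.99×10^9)(1.111e-4)/(0.0874) = 2.29×10^7 N/C.

2.29×10^7 N/C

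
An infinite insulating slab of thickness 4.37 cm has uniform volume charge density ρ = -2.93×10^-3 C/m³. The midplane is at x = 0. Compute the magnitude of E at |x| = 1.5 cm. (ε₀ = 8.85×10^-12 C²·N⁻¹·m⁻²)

By symmetry E is perpendicular to the slab. A Gaussian pillbox from −1.5 cm to +1.5 cm (face area A) lies entirely within the slab.
Q_enc = ρ·(2x)·A and flux = 2EA, so 2EA = 2ρxA/ε₀ ⇒ E = |ρ|x/ε₀.
E = (2.93×10^-3)(0.015)/(8.85×10^-12) = 4.97×10^6 N/C.

|E| ≈ 4.97e6 V/m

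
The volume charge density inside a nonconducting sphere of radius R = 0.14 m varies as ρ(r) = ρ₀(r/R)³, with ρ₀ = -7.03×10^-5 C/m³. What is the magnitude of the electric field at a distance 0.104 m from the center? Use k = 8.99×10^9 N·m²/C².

Take a concentric spherical Gaussian surface of radius r = 0.104 m (r < R).
Integrate the density: Q_enc = 4π ∫₀^r ρ₀(r'/R)^3 r'² dr' = 4πρ₀ r^6/(6·R³) = -6.789×10^-8 C.
Since E is radial and uniform over the Gaussian sphere, Φ = E·4πr² = Q_enc/ε₀.
E = k|Q_enc|/r² = (8.99×10^9)(6.789×10^-8)/(0.104)² = 5.64e4 N/C.

|E| = 5.64×10^4 V/m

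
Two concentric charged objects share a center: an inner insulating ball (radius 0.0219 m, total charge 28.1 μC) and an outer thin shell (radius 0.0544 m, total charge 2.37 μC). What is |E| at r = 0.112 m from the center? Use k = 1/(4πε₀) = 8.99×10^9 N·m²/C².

2.18×10^7 N/C

Symmetry ⇒ E = E(r) r̂. Gaussian sphere of radius r = 0.112 m (r > 0.0544 m, enclosing both).
Q_enc = (28.1 μC) + (2.37 μC) = 3.047×10^-5 C.
Applying ∮E·dA = Q_enc/ε₀ with Φ = E(4πr²):
E = k|Q_enc|/r² = (8.99×10^9)(3.047e-5)/(0.112)² = 2.18×10^7 N/C.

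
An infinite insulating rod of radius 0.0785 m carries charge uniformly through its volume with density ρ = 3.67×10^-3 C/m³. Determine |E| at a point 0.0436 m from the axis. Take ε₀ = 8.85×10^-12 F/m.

Coaxial Gaussian cylinder, radius r = 0.0436 m, length L (r < R).
Charge inside radius r per length L is ρ·πr²·L, so λ_enc = ρπr² = 2.192×10^-5 C/m.
Applying ∮E·dA = Q_enc/ε₀ with the end caps contributing no flux:
E = |λ_enc|/(2πε₀r) = (2.192×10^-5)/(2π·8.85×10^-12·0.0436) = 9.04×10^6 N/C.

E ≈ 9.04×10^6 V/m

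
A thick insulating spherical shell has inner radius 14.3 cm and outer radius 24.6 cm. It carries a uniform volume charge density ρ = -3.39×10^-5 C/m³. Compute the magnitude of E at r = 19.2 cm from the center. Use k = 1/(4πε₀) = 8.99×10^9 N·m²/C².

Symmetry ⇒ E = E(r) r̂. Gaussian sphere of radius r = 19.2 cm (within the shell material, 14.3 cm < r < 24.6 cm).
Only the shell between 14.3 cm and r is enclosed: Q_enc = ρ·(4π/3)(r³ − a³) = (-3.39e-5)·(4π/3)·((0.192)³ − (0.143)³) = -5.898e-7 C.
Gauss's law: E·4πr² = Q_enc/ε₀.
E = k|Q_enc|/r² = (8.99×10^9)(5.898×10^-7)/(0.192)² = 1.44×10^5 N/C.

|E| = 1.44×10^5 V/m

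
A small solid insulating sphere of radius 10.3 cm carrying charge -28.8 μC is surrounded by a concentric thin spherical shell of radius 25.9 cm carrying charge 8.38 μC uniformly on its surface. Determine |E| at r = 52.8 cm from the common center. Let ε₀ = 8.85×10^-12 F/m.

Use a concentric Gaussian sphere at r = 52.8 cm (r > 25.9 cm, enclosing both).
Q_enc = (-28.8 μC) + (8.38 μC) = -2.042e-5 C.
Applying ∮E·dA = Q_enc/ε₀ with Φ = E(4πr²):
E = |Q_enc|/(4πε₀r²) = (2.042×10^-5)/(4π·8.85×10^-12·(0.528)²) = 6.59×10^5 N/C.

E ≈ 6.59×10^5 V/m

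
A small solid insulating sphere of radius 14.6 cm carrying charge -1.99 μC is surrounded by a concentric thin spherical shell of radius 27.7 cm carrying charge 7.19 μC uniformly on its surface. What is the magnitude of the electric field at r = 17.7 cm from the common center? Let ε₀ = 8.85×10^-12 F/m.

Symmetry ⇒ E = E(r) r̂. Gaussian sphere of radius r = 17.7 cm (between the bodies, 14.6 cm < r < 27.7 cm).
The shell at 27.7 cm lies outside the Gaussian surface, so Q_enc = -1.99 μC = -1.99×10^-6 C.
By Gauss's law, ∮E·dA = E·4πr² = Q_enc/ε₀.
E = |Q_enc|/(4πε₀r²) = (1.99×10^-6)/(4π·8.85×10^-12·(0.177)²) = 5.71e5 N/C.

5.71×10^5 N/C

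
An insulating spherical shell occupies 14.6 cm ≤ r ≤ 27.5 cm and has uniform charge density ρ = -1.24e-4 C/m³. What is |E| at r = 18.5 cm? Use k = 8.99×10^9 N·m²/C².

E ≈ 4.39×10^5 V/m

Symmetry ⇒ E = E(r) r̂. Gaussian sphere of radius r = 18.5 cm (within the shell material, 14.6 cm < r < 27.5 cm).
Only the shell between 14.6 cm and r is enclosed: Q_enc = ρ·(4π/3)(r³ − a³) = (-1.24×10^-4)·(4π/3)·((0.185)³ − (0.146)³) = -1.672e-6 C.
Since E is radial and uniform over the Gaussian sphere, Φ = E·4πr² = Q_enc/ε₀.
E = k|Q_enc|/r² = (8.99×10^9)(1.672e-6)/(0.185)² = 4.39×10^5 N/C.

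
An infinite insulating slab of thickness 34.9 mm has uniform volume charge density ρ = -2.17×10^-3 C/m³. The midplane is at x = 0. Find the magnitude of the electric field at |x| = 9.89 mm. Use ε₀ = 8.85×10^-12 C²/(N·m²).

By symmetry E is perpendicular to the slab. A Gaussian pillbox from −9.89 mm to +9.89 mm (face area A) lies entirely within the slab.
Q_enc = ρ·(2x)·A and flux = 2EA, so 2EA = 2ρxA/ε₀ ⇒ E = |ρ|x/ε₀.
E = (2.17×10^-3)(0.00989)/(8.85×10^-12) = 2.43×10^6 N/C.

E = 2.43×10^6 N/C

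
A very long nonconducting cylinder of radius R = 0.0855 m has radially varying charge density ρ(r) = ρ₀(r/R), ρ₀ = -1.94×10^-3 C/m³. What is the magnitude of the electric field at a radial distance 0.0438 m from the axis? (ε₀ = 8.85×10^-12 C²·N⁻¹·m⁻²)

Choose a coaxial cylinder of radius r = 0.0438 m (arbitrary length L) as the Gaussian surface (r < R).
λ_enc = ∫₀^r ρ(r')·2πr' dr' = (2πρ₀/R)·r^3/3 = -3.993×10^-6 C/m.
Applying ∮E·dA = Q_enc/ε₀ with the end caps contributing no flux:
E = |λ_enc|/(2πε₀r) = (3.993×10^-6)/(2π·8.85×10^-12·0.0438) = 1.64×10^6 N/C.

E = 1.64×10^6 N/C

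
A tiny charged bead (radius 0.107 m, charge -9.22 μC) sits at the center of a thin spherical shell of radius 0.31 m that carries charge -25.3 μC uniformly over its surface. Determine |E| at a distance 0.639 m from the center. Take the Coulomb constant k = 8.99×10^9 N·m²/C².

E ≈ 7.60×10^5 N/C

By spherical symmetry E is radial; choose a Gaussian sphere of radius r = 0.639 m (r > 0.31 m, enclosing both).
Q_enc = (-9.22 μC) + (-25.3 μC) = -3.452×10^-5 C.
By Gauss's law, ∮E·dA = E·4πr² = Q_enc/ε₀.
E = k|Q_enc|/r² = (8.99×10^9)(3.452×10^-5)/(0.639)² = 7.60×10^5 N/C.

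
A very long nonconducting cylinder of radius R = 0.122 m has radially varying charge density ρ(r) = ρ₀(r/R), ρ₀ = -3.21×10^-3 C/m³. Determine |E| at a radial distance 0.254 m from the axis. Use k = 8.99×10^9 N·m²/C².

Take a coaxial cylindrical Gaussian surface of radius r = 0.254 m and length L (r > R, full charge per length enclosed).
λ_enc = 2π ∫₀^R ρ₀(r'/R)^1 r' dr' = 2πρ₀R²/3 = -1.001×10^-4 C/m.
Gauss's law: E·2πrL = λ_enc L/ε₀.
E = 2k|λ_enc|/r = 2(8.99×10^9)(1.001×10^-4)/(0.254) = 7.08×10^6 N/C.

|E| ≈ 7.08×10^6 N/C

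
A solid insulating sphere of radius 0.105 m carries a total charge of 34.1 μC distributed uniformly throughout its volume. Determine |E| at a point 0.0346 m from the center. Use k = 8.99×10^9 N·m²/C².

E = 9.16e6 V/m

Use a concentric Gaussian sphere at r = 0.0346 m (r < R).
Only the charge within r is enclosed: Q_enc = Q·(r/R)³ = (34.1 μC)·(0.0346 m/0.105 m)³ = 1.22e-6 C.
Since E is radial and uniform over the Gaussian sphere, Φ = E·4πr² = Q_enc/ε₀.
E = k|Q_enc|/r² = (8.99×10^9)(1.22e-6)/(0.0346)² = 9.16×10^6 N/C.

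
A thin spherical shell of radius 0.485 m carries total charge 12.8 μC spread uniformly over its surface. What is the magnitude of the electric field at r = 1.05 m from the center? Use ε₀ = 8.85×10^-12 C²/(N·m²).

E = 1.04×10^5 V/m

Take a concentric spherical Gaussian surface of radius r = 1.05 m (r > 0.485 m).
The entire shell is enclosed: Q_enc = 1.28e-5 C.
By Gauss's law, ∮E·dA = E·4πr² = Q_enc/ε₀.
E = |Q_enc|/(4πε₀r²) = (1.28×10^-5)/(4π·8.85×10^-12·(1.05)²) = 1.04e5 N/C.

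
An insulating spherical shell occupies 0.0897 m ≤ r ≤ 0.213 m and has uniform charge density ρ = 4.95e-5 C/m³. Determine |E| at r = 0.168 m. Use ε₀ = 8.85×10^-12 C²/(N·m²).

E ≈ 2.66e5 V/m

Symmetry ⇒ E = E(r) r̂. Gaussian sphere of radius r = 0.168 m (within the shell material, 0.0897 m < r < 0.213 m).
Only the shell between 0.0897 m and r is enclosed: Q_enc = ρ·(4π/3)(r³ − a³) = (4.95e-5)·(4π/3)·((0.168)³ − (0.0897)³) = 8.335×10^-7 C.
By Gauss's law, ∮E·dA = E·4πr² = Q_enc/ε₀.
E = |Q_enc|/(4πε₀r²) = (8.335×10^-7)/(4π·8.85×10^-12·(0.168)²) = 2.66e5 N/C.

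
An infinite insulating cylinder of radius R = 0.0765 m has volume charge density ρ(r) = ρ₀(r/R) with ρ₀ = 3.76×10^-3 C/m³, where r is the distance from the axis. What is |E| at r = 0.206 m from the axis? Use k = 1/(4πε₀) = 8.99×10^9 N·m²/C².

By cylindrical symmetry E is radial; use a coaxial Gaussian cylinder of radius 0.206 m and length L (r > R, full charge per length enclosed).
λ_enc = 2π ∫₀^R ρ₀(r'/R)^1 r' dr' = 2πρ₀R²/3 = 4.609×10^-5 C/m.
By Gauss's law (flux through the curved wall only), E·2πrL = λ_enc L/ε₀.
E = 2k|λ_enc|/r = 2(8.99×10^9)(4.609×10^-5)/(0.206) = 4.02e6 N/C.

E = 4.02×10^6 V/m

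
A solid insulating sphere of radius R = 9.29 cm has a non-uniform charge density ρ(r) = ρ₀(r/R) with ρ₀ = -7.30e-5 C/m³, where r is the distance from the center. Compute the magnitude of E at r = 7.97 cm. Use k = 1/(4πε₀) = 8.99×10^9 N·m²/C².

|E| ≈ 1.41×10^5 V/m

Take a concentric spherical Gaussian surface of radius r = 7.97 cm (r < R).
Integrate the density: Q_enc = 4π ∫₀^r ρ₀(r'/R)^1 r'² dr' = 4πρ₀ r^4/(4·R) = -9.961×10^-8 C.
Applying ∮E·dA = Q_enc/ε₀ with Φ = E(4πr²):
E = k|Q_enc|/r² = (8.99×10^9)(9.961e-8)/(0.0797)² = 1.41×10^5 N/C.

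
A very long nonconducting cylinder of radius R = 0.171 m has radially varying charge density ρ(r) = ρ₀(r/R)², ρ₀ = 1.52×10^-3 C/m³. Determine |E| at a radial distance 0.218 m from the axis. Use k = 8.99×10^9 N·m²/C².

|E| = 5.76×10^6 N/C

Coaxial Gaussian cylinder, radius r = 0.218 m, length L (r > R, full charge per length enclosed).
λ_enc = 2π ∫₀^R ρ₀(r'/R)^2 r' dr' = 2πρ₀R²/4 = 6.982e-5 C/m.
Applying ∮E·dA = Q_enc/ε₀ with the end caps contributing no flux:
E = 2k|λ_enc|/r = 2(8.99×10^9)(6.982e-5)/(0.218) = 5.76×10^6 N/C.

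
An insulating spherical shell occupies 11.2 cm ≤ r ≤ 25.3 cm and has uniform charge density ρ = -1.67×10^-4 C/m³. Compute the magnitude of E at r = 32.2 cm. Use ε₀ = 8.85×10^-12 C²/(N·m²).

E ≈ 8.97e5 N/C

Use a concentric Gaussian sphere at r = 32.2 cm (r > 25.3 cm, enclosing the whole shell).
Q_enc = ρ·(4π/3)(b³ − a³) = (-1.67e-4)·(4π/3)·((0.253)³ − (0.112)³) = -1.035e-5 C.
Applying ∮E·dA = Q_enc/ε₀ with Φ = E(4πr²):
E = |Q_enc|/(4πε₀r²) = (1.035×10^-5)/(4π·8.85×10^-12·(0.322)²) = 8.97×10^5 N/C.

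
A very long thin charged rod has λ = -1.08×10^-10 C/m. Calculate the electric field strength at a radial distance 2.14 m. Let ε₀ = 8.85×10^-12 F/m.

Take a coaxial cylindrical Gaussian surface of radius r = 2.14 m and length L.
Q_enc = λL, so λ_enc = -1.08e-10 C/m.
By Gauss's law (flux through the curved wall only), E·2πrL = λ_enc L/ε₀.
E = |λ_enc|/(2πε₀r) = (1.08e-10)/(2π·8.85×10^-12·2.14) = 0.908 N/C.

E ≈ 0.908 N/C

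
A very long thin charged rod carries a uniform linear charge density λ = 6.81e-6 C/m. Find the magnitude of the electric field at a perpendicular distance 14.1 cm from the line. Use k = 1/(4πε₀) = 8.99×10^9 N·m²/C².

By cylindrical symmetry E is radial; use a coaxial Gaussian cylinder of radius 14.1 cm and length L.
Q_enc = λL, so λ_enc = 6.81×10^-6 C/m.
Since E is radial and uniform over the curved surface, Φ = E·2πrL = Q_enc/ε₀ = λ_enc L/ε₀.
E = 2k|λ_enc|/r = 2(8.99×10^9)(6.81×10^-6)/(0.141) = 8.68×10^5 N/C.

E ≈ 8.68e5 N/C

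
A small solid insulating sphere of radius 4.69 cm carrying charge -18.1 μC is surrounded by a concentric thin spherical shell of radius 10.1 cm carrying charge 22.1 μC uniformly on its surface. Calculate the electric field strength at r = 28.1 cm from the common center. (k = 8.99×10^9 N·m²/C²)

Take a concentric spherical Gaussian surface of radius r = 28.1 cm (r > 10.1 cm, enclosing both).
Q_enc = (-18.1 μC) + (22.1 μC) = 4.00e-6 C.
Applying ∮E·dA = Q_enc/ε₀ with Φ = E(4πr²):
E = k|Q_enc|/r² = (8.99×10^9)(4.00×10^-6)/(0.281)² = 4.55×10^5 N/C.

|E| = 4.55×10^5 N/C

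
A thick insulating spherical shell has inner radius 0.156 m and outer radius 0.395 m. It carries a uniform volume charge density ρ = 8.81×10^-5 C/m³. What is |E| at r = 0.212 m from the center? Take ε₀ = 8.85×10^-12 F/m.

|E| ≈ 4.23e5 N/C

Symmetry ⇒ E = E(r) r̂. Gaussian sphere of radius r = 0.212 m (within the shell material, 0.156 m < r < 0.395 m).
Only the shell between 0.156 m and r is enclosed: Q_enc = ρ·(4π/3)(r³ − a³) = (8.81×10^-5)·(4π/3)·((0.212)³ − (0.156)³) = 2.115e-6 C.
Gauss's law: E·4πr² = Q_enc/ε₀.
E = |Q_enc|/(4πε₀r²) = (2.115×10^-6)/(4π·8.85×10^-12·(0.212)²) = 4.23×10^5 N/C.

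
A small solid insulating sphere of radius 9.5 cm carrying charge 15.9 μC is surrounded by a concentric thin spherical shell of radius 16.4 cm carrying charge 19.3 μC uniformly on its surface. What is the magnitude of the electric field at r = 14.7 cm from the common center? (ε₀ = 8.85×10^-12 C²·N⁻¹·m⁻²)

6.62×10^6 N/C

By spherical symmetry E is radial; choose a Gaussian sphere of radius r = 14.7 cm (between the bodies, 9.5 cm < r < 16.4 cm).
Only the inner charge is enclosed; the outer shell contributes nothing inside itself. Q_enc = 15.9 μC = 1.59×10^-5 C.
Applying ∮E·dA = Q_enc/ε₀ with Φ = E(4πr²):
E = |Q_enc|/(4πε₀r²) = (1.59×10^-5)/(4π·8.85×10^-12·(0.147)²) = 6.62×10^6 N/C.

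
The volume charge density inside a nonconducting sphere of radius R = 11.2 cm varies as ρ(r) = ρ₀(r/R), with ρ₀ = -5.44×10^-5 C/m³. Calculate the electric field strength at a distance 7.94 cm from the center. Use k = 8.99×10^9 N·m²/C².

Take a concentric spherical Gaussian surface of radius r = 7.94 cm (r < R).
Q_enc = ∫₀^r ρ(r')·4πr'² dr' = (4πρ₀/R) ∫₀^r r'^3 dr' = 4πρ₀ r^4/(4·R) = -6.065e-8 C.
Applying ∮E·dA = Q_enc/ε₀ with Φ = E(4πr²):
E = k|Q_enc|/r² = (8.99×10^9)(6.065e-8)/(0.0794)² = 8.65×10^4 N/C.

8.65e4 V/m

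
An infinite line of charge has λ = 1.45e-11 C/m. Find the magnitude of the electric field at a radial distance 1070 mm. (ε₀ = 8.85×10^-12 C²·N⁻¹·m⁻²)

E = 0.244 N/C

Coaxial Gaussian cylinder, radius r = 1070 mm, length L.
Q_enc = λL, so λ_enc = 1.45e-11 C/m.
Gauss's law: E·2πrL = λ_enc L/ε₀.
E = |λ_enc|/(2πε₀r) = (1.45e-11)/(2π·8.85×10^-12·1.07) = 0.244 N/C.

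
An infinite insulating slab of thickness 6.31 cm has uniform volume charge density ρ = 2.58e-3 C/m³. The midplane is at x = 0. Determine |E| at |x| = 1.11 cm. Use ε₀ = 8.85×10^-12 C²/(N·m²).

|E| = 3.24×10^6 N/C

By symmetry E is perpendicular to the slab. A Gaussian pillbox from −1.11 cm to +1.11 cm (face area A) lies entirely within the slab.
Q_enc = ρ·(2x)·A and flux = 2EA, so 2EA = 2ρxA/ε₀ ⇒ E = |ρ|x/ε₀.
E = (2.58×10^-3)(0.0111)/(8.85×10^-12) = 3.24×10^6 N/C.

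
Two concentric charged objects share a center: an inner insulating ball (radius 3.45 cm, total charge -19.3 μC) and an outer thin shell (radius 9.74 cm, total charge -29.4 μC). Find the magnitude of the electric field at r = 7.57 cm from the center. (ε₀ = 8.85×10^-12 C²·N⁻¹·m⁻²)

Symmetry ⇒ E = E(r) r̂. Gaussian sphere of radius r = 7.57 cm (between the bodies, 3.45 cm < r < 9.74 cm).
The shell at 9.74 cm lies outside the Gaussian surface, so Q_enc = -19.3 μC = -1.93×10^-5 C.
Applying ∮E·dA = Q_enc/ε₀ with Φ = E(4πr²):
E = |Q_enc|/(4πε₀r²) = (1.93×10^-5)/(4π·8.85×10^-12·(0.0757)²) = 3.03e7 N/C.

E ≈ 3.03×10^7 N/C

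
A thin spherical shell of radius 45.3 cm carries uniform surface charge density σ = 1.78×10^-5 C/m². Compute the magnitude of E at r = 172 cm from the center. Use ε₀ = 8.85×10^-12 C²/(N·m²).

|E| = 1.40×10^5 V/m

Take a concentric spherical Gaussian surface of radius r = 172 cm (r > 45.3 cm).
The entire shell is enclosed: Q_enc = σ·4πR² = (1.78×10^-5)·4π·(0.453)² = 4.59e-5 C.
By Gauss's law, ∮E·dA = E·4πr² = Q_enc/ε₀.
E = |Q_enc|/(4πε₀r²) = (4.59e-5)/(4π·8.85×10^-12·(1.72)²) = 1.40×10^5 N/C.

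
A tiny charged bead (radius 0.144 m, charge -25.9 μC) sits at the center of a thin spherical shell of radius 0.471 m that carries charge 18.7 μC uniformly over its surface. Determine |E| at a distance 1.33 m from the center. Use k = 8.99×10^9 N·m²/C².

E ≈ 3.66×10^4 N/C

Symmetry ⇒ E = E(r) r̂. Gaussian sphere of radius r = 1.33 m (r > 0.471 m, enclosing both).
Q_enc = (-25.9 μC) + (18.7 μC) = -7.20e-6 C.
By Gauss's law, ∮E·dA = E·4πr² = Q_enc/ε₀.
E = k|Q_enc|/r² = (8.99×10^9)(7.20e-6)/(1.33)² = 3.66×10^4 N/C.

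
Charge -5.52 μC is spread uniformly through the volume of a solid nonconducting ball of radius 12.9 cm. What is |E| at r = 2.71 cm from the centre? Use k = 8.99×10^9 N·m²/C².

By spherical symmetry E is radial; choose a Gaussian sphere of radius r = 2.71 cm (r < R).
Only the charge within r is enclosed: Q_enc = Q·(r/R)³ = (-5.52 μC)·(2.71 cm/12.9 cm)³ = -5.118×10^-8 C.
Since E is radial and uniform over the Gaussian sphere, Φ = E·4πr² = Q_enc/ε₀.
E = k|Q_enc|/r² = (8.99×10^9)(5.118e-8)/(0.0271)² = 6.26e5 N/C.

E = 6.26e5 N/C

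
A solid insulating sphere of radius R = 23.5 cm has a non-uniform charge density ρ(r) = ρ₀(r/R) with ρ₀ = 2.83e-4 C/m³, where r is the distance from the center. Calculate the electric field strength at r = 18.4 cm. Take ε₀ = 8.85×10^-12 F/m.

E = 1.15×10^6 N/C

Use a concentric Gaussian sphere at r = 18.4 cm (r < R).
Integrate the density: Q_enc = 4π ∫₀^r ρ₀(r'/R)^1 r'² dr' = 4πρ₀ r^4/(4·R) = 4.337×10^-6 C.
By Gauss's law, ∮E·dA = E·4πr² = Q_enc/ε₀.
E = |Q_enc|/(4πε₀r²) = (4.337×10^-6)/(4π·8.85×10^-12·(0.184)²) = 1.15×10^6 N/C.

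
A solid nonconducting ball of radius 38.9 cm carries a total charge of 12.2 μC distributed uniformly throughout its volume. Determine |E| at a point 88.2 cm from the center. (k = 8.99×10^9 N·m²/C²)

Symmetry ⇒ E = E(r) r̂. Gaussian sphere of radius r = 88.2 cm (r > R, so the entire charge is enclosed).
Q_enc = 12.2 μC = 1.22×10^-5 C.
Gauss's law: E·4πr² = Q_enc/ε₀.
E = k|Q_enc|/r² = (8.99×10^9)(1.22e-5)/(0.882)² = 1.41×10^5 N/C.

|E| ≈ 1.41×10^5 V/m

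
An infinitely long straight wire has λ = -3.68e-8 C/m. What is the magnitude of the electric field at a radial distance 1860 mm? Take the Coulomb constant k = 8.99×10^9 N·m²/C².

356 V/m

Take a coaxial cylindrical Gaussian surface of radius r = 1860 mm and length L.
Q_enc = λL, so λ_enc = -3.68e-8 C/m.
By Gauss's law (flux through the curved wall only), E·2πrL = λ_enc L/ε₀.
E = 2k|λ_enc|/r = 2(8.99×10^9)(3.68e-8)/(1.86) = 356 N/C.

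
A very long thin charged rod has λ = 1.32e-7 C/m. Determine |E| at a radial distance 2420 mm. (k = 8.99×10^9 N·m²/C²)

E ≈ 981 V/m

Coaxial Gaussian cylinder, radius r = 2420 mm, length L.
Q_enc = λL, so λ_enc = 1.32×10^-7 C/m.
Gauss's law: E·2πrL = λ_enc L/ε₀.
E = 2k|λ_enc|/r = 2(8.99×10^9)(1.32e-7)/(2.42) = 981 N/C.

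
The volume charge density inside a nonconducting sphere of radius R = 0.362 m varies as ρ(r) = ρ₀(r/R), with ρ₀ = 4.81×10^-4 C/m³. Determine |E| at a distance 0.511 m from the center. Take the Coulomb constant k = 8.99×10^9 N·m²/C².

|E| = 2.47×10^6 N/C

By spherical symmetry E is radial; choose a Gaussian sphere of radius r = 0.511 m (r > R, all charge enclosed).
Q_enc = 4π ∫₀^R ρ₀(r'/R)^1 r'² dr' = 4πρ₀R³/4 = 7.168×10^-5 C.
By Gauss's law, ∮E·dA = E·4πr² = Q_enc/ε₀.
E = k|Q_enc|/r² = (8.99×10^9)(7.168e-5)/(0.511)² = 2.47e6 N/C.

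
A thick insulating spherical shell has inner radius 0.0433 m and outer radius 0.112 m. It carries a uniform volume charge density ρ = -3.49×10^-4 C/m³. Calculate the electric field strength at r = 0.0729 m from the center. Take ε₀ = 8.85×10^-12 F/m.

Take a concentric spherical Gaussian surface of radius r = 0.0729 m (within the shell material, 0.0433 m < r < 0.112 m).
Only the shell between 0.0433 m and r is enclosed: Q_enc = ρ·(4π/3)(r³ − a³) = (-3.49e-4)·(4π/3)·((0.0729)³ − (0.0433)³) = -4.477×10^-7 C.
Since E is radial and uniform over the Gaussian sphere, Φ = E·4πr² = Q_enc/ε₀.
E = |Q_enc|/(4πε₀r²) = (4.477e-7)/(4π·8.85×10^-12·(0.0729)²) = 7.57e5 N/C.

7.57e5 N/C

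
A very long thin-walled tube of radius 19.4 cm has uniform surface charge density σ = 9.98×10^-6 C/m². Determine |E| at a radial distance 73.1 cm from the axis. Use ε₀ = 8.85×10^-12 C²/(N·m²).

E ≈ 2.99×10^5 V/m

Choose a coaxial cylinder of radius r = 73.1 cm (arbitrary length L) as the Gaussian surface (r > 19.4 cm).
The whole shell is enclosed: λ_enc = σ·2πR = (9.98e-6)·2π·(0.194) = 1.217×10^-5 C/m.
Since E is radial and uniform over the curved surface, Φ = E·2πrL = Q_enc/ε₀ = λ_enc L/ε₀.
E = |λ_enc|/(2πε₀r) = (1.217×10^-5)/(2π·8.85×10^-12·0.731) = 2.99×10^5 N/C.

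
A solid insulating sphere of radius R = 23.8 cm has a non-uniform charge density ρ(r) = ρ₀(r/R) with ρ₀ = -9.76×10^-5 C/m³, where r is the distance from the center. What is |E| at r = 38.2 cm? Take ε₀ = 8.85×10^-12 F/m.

E ≈ 2.55×10^5 V/m

By spherical symmetry E is radial; choose a Gaussian sphere of radius r = 38.2 cm (r > R, all charge enclosed).
Q_enc = 4π ∫₀^R ρ₀(r'/R)^1 r'² dr' = 4πρ₀R³/4 = -4.134e-6 C.
Gauss's law: E·4πr² = Q_enc/ε₀.
E = |Q_enc|/(4πε₀r²) = (4.134e-6)/(4π·8.85×10^-12·(0.382)²) = 2.55×10^5 N/C.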